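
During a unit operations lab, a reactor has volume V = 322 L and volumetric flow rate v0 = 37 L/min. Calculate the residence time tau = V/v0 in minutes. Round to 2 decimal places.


tau = V / v0
tau = 322 / 37
tau = 8.70 min


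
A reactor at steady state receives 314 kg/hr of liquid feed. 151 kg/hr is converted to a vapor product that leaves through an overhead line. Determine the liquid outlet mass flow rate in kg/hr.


Steady-state mass balance on the main outlet: F_out = F_in - F_removed
F_out = 314 - 151
F_out = 163 kg/hr


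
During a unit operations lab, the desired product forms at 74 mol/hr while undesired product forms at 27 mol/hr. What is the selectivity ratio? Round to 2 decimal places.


S = desired product rate / undesired product rate
S = 74 / 27
S = 2.74


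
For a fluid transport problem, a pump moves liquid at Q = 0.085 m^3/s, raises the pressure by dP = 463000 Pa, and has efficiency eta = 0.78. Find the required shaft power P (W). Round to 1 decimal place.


P = Q * dP / eta
P = 0.085 * 463000 / 0.78
P = 39355.0 / 0.78
P = 50455.1 W


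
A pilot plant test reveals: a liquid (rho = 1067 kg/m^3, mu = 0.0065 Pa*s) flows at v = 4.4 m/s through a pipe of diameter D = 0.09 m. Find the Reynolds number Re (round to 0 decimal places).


Re = rho * v * D / mu
Re = 1067 * 4.4 * 0.09 / 0.0065
Re = 422.532 / 0.0065
Re = 65005


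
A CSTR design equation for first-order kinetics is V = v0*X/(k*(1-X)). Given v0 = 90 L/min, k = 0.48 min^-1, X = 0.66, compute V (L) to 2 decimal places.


V = v0 * X / (k * (1 - X))
V = 90 * 0.66 / (0.48 * (1 - 0.66))
V = 59.4 / (0.48 * 0.34)
V = 59.4 / 0.1632
V = 363.97 L


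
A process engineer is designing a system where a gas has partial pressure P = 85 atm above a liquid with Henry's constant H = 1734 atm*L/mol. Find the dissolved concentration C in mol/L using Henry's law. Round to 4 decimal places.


C = P / H
C = 85 / 1734
C = 0.0490 mol/L


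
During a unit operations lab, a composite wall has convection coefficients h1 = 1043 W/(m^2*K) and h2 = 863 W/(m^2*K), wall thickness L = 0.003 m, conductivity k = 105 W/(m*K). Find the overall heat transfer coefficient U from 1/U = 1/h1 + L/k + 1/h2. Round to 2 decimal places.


1/U = 1/h1 + L/k + 1/h2
1/U = 1/1043 + 0.003/105 + 1/863
1/U = 0.0009587728 + 2.85714e-05 + 0.0011587486
1/U = 0.0021460928
U = 465.96 W/(m^2*K)


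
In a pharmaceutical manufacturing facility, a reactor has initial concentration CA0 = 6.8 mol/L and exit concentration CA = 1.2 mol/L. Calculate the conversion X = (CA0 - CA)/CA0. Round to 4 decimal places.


X = (CA0 - CA) / CA0
X = (6.8 - 1.2) / 6.8
X = 5.6 / 6.8
X = 0.8235


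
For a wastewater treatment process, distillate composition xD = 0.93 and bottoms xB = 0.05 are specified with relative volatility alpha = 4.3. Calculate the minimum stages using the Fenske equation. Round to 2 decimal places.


N_min = ln((xD*(1-xB))/(xB*(1-xD))) / ln(alpha)
Numerator inside ln: 0.8835 / 0.0035 = 252.428571
ln(252.428571) = 5.531128
ln(alpha) = ln(4.3) = 1.458615
N_min = 5.531128 / 1.458615 = 3.79


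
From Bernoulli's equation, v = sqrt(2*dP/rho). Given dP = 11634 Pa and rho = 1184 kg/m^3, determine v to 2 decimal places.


v = sqrt(2*dP/rho)
v = sqrt(2*11634/1184)
v = sqrt(19.652027)
v = 4.43 m/s


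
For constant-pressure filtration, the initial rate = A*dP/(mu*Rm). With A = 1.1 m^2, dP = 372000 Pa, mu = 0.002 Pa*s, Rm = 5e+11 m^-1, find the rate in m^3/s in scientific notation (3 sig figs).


rate = A * dP / (mu * Rm)
rate = 1.1 * 372000 / (0.002 * 5e+11)
rate = 409200.0 / 1.000e+09
rate = 4.09e-04 m^3/s


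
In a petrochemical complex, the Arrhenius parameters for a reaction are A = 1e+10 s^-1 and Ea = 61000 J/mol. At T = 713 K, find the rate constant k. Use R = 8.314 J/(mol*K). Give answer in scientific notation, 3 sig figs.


k = A * exp(-Ea/(R*T))
k = 1e+10 * exp(-61000 / (8.314 * 713))
k = 1e+10 * exp(-10.290353)
k = 3.40e+05


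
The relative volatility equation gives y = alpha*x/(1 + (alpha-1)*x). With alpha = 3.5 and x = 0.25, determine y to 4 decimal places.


y = alpha*x / (1 + (alpha-1)*x)
y = 3.5*0.25 / (1 + (3.5-1)*0.25)
y = 0.875 / (1 + 0.625)
y = 0.875 / 1.625
y = 0.5385


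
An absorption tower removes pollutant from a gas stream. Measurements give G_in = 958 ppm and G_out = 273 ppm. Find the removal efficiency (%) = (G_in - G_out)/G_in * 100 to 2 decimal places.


Efficiency = (G_in - G_out) / G_in * 100%
Efficiency = (958 - 273) / 958 * 100
Efficiency = 685 / 958 * 100
Efficiency = 71.50%


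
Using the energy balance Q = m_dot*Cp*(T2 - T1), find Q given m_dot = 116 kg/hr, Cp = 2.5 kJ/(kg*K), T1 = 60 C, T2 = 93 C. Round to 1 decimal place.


Q = m_dot * Cp * (T2 - T1)
Q = 116 * 2.5 * (93 - 60)
Q = 116 * 2.5 * 33
Q = 9570.0 kJ/hr


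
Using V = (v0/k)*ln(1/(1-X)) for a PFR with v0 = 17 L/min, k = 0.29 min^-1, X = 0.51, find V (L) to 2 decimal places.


V = (v0/k) * ln(1/(1-X))
V = (17/0.29) * ln(1/(1-0.51))
V = 58.62069 * ln(2.040816)
V = 58.62069 * 0.71335
V = 41.82 L


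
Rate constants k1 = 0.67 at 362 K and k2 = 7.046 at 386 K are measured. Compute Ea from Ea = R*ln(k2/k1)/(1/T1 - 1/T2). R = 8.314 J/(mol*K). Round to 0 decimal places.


Ea = R * ln(k2/k1) / (1/T1 - 1/T2)
ln(k2/k1) = ln(7.046/0.67) = 2.3529376
1/T1 - 1/T2 = 1/362 - 1/386 = 0.000171757364
Ea = 8.314 * 2.3529376 / 0.000171757364
Ea = 113895 J/mol


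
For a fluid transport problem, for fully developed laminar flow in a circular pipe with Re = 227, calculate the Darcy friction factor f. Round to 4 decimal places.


f = 64 / Re
f = 64 / 227
f = 0.2819


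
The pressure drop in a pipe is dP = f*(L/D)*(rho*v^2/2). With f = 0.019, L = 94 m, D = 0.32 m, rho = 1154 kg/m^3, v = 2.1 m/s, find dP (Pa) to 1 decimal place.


dP = f * (L/D) * (rho*v^2/2)
dP = 0.019 * (94/0.32) * (1154*2.1^2/2)
L/D = 293.75
rho*v^2/2 = 1154*4.41/2 = 2544.57
dP = 0.019 * 293.75 * 2544.57
dP = 14201.9 Pa


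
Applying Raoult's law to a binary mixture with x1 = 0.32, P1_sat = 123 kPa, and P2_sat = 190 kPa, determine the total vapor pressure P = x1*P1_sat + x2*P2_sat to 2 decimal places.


P = x1*P1_sat + x2*P2_sat
x2 = 1 - x1 = 1 - 0.32 = 0.68
P = 0.32*123 + 0.68*190
P = 39.36 + 129.2
P = 168.56 kPa


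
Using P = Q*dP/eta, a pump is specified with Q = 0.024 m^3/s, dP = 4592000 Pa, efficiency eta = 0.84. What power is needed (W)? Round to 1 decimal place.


P = Q * dP / eta
P = 0.024 * 4592000 / 0.84
P = 110208.0 / 0.84
P = 131200.0 W


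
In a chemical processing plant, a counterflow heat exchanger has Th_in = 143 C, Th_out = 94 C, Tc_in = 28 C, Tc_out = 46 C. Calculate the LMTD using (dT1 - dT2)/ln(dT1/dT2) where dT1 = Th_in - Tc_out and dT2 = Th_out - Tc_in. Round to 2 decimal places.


dT1 = Th_in - Tc_out = 143 - 46 = 97
dT2 = Th_out - Tc_in = 94 - 28 = 66
LMTD = (dT1 - dT2) / ln(dT1/dT2)
LMTD = (97 - 66) / ln(97/66)
LMTD = 80.51 K


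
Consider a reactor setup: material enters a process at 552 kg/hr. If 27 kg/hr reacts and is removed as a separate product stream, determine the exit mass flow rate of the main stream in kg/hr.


Steady-state mass balance on the main outlet: F_out = F_in - F_removed
F_out = 552 - 27
F_out = 525 kg/hr


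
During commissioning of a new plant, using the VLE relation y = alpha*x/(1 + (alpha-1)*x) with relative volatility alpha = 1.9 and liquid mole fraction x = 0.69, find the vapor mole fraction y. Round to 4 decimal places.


y = alpha*x / (1 + (alpha-1)*x)
y = 1.9*0.69 / (1 + (1.9-1)*0.69)
y = 1.311 / (1 + 0.621)
y = 1.311 / 1.621
y = 0.8088


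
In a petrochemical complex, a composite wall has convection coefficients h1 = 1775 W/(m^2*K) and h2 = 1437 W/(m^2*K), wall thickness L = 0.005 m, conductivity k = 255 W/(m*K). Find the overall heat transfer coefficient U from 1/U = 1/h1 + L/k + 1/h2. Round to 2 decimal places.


1/U = 1/h1 + L/k + 1/h2
1/U = 1/1775 + 0.005/255 + 1/1437
1/U = 0.0005633803 + 1.96078e-05 + 0.0006958942
1/U = 0.0012788823
U = 781.93 W/(m^2*K)


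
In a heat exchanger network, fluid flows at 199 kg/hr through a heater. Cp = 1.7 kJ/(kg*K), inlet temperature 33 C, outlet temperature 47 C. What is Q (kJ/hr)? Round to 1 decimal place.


Q = m_dot * Cp * (T2 - T1)
Q = 199 * 1.7 * (47 - 33)
Q = 199 * 1.7 * 14
Q = 4736.2 kJ/hr


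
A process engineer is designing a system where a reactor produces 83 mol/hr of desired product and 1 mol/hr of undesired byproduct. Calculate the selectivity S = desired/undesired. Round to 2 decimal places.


S = desired product rate / undesired product rate
S = 83 / 1
S = 83.00


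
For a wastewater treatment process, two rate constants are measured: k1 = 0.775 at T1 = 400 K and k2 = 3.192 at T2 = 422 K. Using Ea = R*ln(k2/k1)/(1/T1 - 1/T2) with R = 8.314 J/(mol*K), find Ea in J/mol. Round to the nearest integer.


Ea = R * ln(k2/k1) / (1/T1 - 1/T2)
ln(k2/k1) = ln(3.192/0.775) = 1.4155399
1/T1 - 1/T2 = 1/400 - 1/422 = 0.000130331754
Ea = 8.314 * 1.4155399 / 0.000130331754
Ea = 90299 J/mol


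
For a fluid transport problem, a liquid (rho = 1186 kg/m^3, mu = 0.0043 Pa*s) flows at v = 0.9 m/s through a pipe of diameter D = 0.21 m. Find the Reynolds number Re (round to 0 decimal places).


Re = rho * v * D / mu
Re = 1186 * 0.9 * 0.21 / 0.0043
Re = 224.154 / 0.0043
Re = 52129


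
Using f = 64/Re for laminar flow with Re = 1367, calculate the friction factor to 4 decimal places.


f = 64 / Re
f = 64 / 1367
f = 0.0468


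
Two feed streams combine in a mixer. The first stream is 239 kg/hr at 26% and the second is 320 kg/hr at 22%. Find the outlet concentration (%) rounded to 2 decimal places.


Mass balance on solute: F1*x1 + F2*x2 = F3*x3
F3 = F1 + F2 = 239 + 320 = 559 kg/hr
x3 = (F1*x1 + F2*x2)/F3
x3 = (239*0.26 + 320*0.22) / 559
x3 = 23.71%


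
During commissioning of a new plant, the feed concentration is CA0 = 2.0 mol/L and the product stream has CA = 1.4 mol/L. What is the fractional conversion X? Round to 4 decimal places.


X = (CA0 - CA) / CA0
X = (2.0 - 1.4) / 2.0
X = 0.6 / 2.0
X = 0.3000


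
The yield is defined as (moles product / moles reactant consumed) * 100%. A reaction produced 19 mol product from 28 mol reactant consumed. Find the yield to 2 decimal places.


Yield = (moles product / moles consumed) * 100%
Yield = (19 / 28) * 100
Yield = 0.6786 * 100
Yield = 67.86%


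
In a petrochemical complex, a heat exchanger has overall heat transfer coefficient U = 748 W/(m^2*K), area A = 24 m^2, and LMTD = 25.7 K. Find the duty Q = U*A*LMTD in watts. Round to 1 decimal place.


Q = U * A * LMTD
Q = 748 * 24 * 25.7
Q = 461366.4 W


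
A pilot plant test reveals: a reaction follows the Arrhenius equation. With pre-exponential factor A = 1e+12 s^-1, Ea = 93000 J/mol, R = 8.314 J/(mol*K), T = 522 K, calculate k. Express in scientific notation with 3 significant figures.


k = A * exp(-Ea/(R*T))
k = 1e+12 * exp(-93000 / (8.314 * 522))
k = 1e+12 * exp(-21.429026)
k = 4.94e+02


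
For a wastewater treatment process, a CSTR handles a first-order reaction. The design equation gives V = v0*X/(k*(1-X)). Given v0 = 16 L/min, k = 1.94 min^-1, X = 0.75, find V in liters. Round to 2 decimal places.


V = v0 * X / (k * (1 - X))
V = 16 * 0.75 / (1.94 * (1 - 0.75))
V = 12.0 / (1.94 * 0.25)
V = 12.0 / 0.485
V = 24.74 L


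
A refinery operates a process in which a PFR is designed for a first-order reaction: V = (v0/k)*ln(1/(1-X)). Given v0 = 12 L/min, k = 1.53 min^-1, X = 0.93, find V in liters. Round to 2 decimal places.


V = (v0/k) * ln(1/(1-X))
V = (12/1.53) * ln(1/(1-0.93))
V = 7.843137 * ln(14.285714)
V = 7.843137 * 2.65926
V = 20.86 L


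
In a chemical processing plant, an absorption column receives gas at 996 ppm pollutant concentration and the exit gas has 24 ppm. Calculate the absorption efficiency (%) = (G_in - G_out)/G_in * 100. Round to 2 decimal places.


Efficiency = (G_in - G_out) / G_in * 100%
Efficiency = (996 - 24) / 996 * 100
Efficiency = 972 / 996 * 100
Efficiency = 97.59%


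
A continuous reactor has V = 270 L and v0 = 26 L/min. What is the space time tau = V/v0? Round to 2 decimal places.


tau = V / v0
tau = 270 / 26
tau = 10.38 min


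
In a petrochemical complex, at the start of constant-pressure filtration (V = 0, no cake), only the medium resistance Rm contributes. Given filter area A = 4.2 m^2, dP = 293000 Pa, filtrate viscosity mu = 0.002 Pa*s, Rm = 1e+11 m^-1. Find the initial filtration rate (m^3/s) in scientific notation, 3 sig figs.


rate = A * dP / (mu * Rm)
rate = 4.2 * 293000 / (0.002 * 1e+11)
rate = 1230600.0 / 2.000e+08
rate = 6.15e-03 m^3/s


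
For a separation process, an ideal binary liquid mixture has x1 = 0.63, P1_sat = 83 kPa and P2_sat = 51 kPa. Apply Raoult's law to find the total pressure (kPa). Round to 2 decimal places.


P = x1*P1_sat + x2*P2_sat
x2 = 1 - x1 = 1 - 0.63 = 0.37
P = 0.63*83 + 0.37*51
P = 52.29 + 18.87
P = 71.16 kPa


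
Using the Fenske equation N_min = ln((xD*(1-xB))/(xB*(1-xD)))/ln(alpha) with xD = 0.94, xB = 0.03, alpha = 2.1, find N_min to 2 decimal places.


N_min = ln((xD*(1-xB))/(xB*(1-xD))) / ln(alpha)
Numerator inside ln: 0.9118 / 0.0018 = 506.555556
ln(506.555556) = 6.227634
ln(alpha) = ln(2.1) = 0.741937
N_min = 6.227634 / 0.741937 = 8.39


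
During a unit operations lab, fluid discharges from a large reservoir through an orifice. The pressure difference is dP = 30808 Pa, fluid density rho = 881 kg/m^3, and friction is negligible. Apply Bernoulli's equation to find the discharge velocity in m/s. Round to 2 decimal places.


v = sqrt(2*dP/rho)
v = sqrt(2*30808/881)
v = sqrt(69.938706)
v = 8.36 m/s


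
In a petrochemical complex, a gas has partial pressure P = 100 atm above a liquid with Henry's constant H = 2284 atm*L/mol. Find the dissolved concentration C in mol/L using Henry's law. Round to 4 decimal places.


C = P / H
C = 100 / 2284
C = 0.0438 mol/L


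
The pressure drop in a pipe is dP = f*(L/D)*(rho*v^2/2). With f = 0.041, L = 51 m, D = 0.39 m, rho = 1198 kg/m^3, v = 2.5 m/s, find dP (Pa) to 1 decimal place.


dP = f * (L/D) * (rho*v^2/2)
dP = 0.041 * (51/0.39) * (1198*2.5^2/2)
L/D = 130.76923077
rho*v^2/2 = 1198*6.25/2 = 3743.75
dP = 0.041 * 130.76923077 * 3743.75
dP = 20072.3 Pa


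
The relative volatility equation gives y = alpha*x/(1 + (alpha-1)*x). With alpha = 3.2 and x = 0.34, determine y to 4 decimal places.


y = alpha*x / (1 + (alpha-1)*x)
y = 3.2*0.34 / (1 + (3.2-1)*0.34)
y = 1.088 / (1 + 0.748)
y = 1.088 / 1.748
y = 0.6224


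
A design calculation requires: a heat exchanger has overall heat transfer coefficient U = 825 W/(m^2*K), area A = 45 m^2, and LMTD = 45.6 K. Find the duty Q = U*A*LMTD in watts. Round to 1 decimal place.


Q = U * A * LMTD
Q = 825 * 45 * 45.6
Q = 1692900.0 W


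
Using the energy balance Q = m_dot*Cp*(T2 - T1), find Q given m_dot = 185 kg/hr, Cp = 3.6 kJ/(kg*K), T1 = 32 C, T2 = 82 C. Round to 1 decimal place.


Q = m_dot * Cp * (T2 - T1)
Q = 185 * 3.6 * (82 - 32)
Q = 185 * 3.6 * 50
Q = 33300.0 kJ/hr


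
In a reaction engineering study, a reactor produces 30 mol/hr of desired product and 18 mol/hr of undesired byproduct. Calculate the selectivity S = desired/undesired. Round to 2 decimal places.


S = desired product rate / undesired product rate
S = 30 / 18
S = 1.67


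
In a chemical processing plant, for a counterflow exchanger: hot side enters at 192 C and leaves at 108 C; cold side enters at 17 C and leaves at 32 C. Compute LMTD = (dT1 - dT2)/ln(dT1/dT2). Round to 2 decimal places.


dT1 = Th_in - Tc_out = 192 - 32 = 160
dT2 = Th_out - Tc_in = 108 - 17 = 91
LMTD = (dT1 - dT2) / ln(dT1/dT2)
LMTD = (160 - 91) / ln(160/91)
LMTD = 122.27 K


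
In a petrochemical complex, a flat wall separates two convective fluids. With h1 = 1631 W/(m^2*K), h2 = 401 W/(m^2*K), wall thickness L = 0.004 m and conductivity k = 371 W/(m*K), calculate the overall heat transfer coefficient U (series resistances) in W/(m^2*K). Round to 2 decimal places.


1/U = 1/h1 + L/k + 1/h2
1/U = 1/1631 + 0.004/371 + 1/401
1/U = 0.0006131208 + 1.07817e-05 + 0.0024937656
1/U = 0.0031176681
U = 320.75 W/(m^2*K)


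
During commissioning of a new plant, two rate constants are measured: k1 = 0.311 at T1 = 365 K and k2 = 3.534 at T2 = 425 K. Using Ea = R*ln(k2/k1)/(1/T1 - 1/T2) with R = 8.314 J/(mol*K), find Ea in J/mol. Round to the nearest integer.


Ea = R * ln(k2/k1) / (1/T1 - 1/T2)
ln(k2/k1) = ln(3.534/0.311) = 2.4303927
1/T1 - 1/T2 = 1/365 - 1/425 = 0.000386784851
Ea = 8.314 * 2.4303927 / 0.000386784851
Ea = 52242 J/mol


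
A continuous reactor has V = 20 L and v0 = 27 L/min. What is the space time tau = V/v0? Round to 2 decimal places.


tau = V / v0
tau = 20 / 27
tau = 0.74 min


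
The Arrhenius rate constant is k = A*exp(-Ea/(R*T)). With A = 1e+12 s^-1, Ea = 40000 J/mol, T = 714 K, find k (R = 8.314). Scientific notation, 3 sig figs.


k = A * exp(-Ea/(R*T))
k = 1e+12 * exp(-40000 / (8.314 * 714))
k = 1e+12 * exp(-6.738322)
k = 1.18e+09


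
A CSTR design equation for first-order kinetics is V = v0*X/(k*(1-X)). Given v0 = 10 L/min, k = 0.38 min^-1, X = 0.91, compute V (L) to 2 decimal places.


V = v0 * X / (k * (1 - X))
V = 10 * 0.91 / (0.38 * (1 - 0.91))
V = 9.1 / (0.38 * 0.09)
V = 9.1 / 0.0342
V = 266.08 L


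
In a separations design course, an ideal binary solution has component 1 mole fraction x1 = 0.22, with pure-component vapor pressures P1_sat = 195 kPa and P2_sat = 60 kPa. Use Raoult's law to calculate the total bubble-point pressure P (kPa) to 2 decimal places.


P = x1*P1_sat + x2*P2_sat
x2 = 1 - x1 = 1 - 0.22 = 0.78
P = 0.22*195 + 0.78*60
P = 42.9 + 46.8
P = 89.70 kPa


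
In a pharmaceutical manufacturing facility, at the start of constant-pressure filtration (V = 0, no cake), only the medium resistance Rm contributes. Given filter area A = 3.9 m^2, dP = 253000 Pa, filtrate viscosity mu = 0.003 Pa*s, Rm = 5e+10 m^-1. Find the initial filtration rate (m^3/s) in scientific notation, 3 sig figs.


rate = A * dP / (mu * Rm)
rate = 3.9 * 253000 / (0.003 * 5e+10)
rate = 986700.0 / 1.500e+08
rate = 6.58e-03 m^3/s


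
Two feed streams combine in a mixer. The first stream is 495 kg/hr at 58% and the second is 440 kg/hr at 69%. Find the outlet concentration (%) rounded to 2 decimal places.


Mass balance on solute: F1*x1 + F2*x2 = F3*x3
F3 = F1 + F2 = 495 + 440 = 935 kg/hr
x3 = (F1*x1 + F2*x2)/F3
x3 = (495*0.58 + 440*0.69) / 935
x3 = 63.18%


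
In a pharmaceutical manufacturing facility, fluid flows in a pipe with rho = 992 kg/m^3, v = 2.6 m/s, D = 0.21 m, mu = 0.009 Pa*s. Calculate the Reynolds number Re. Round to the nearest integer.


Re = rho * v * D / mu
Re = 992 * 2.6 * 0.21 / 0.009
Re = 541.632 / 0.009
Re = 60181


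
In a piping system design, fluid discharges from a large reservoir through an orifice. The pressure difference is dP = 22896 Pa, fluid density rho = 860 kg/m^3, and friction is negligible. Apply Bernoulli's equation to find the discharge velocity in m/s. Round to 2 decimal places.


v = sqrt(2*dP/rho)
v = sqrt(2*22896/860)
v = sqrt(53.246512)
v = 7.30 m/s


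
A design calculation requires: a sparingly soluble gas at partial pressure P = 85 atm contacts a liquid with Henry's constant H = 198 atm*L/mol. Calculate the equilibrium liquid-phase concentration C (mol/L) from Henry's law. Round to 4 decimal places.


C = P / H
C = 85 / 198
C = 0.4293 mol/L


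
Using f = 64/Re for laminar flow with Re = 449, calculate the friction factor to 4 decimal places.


f = 64 / Re
f = 64 / 449
f = 0.1425


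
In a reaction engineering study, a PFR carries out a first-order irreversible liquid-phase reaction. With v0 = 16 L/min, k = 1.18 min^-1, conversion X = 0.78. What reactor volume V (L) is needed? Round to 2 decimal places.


V = (v0/k) * ln(1/(1-X))
V = (16/1.18) * ln(1/(1-0.78))
V = 13.559322 * ln(4.545455)
V = 13.559322 * 1.514128
V = 20.53 L


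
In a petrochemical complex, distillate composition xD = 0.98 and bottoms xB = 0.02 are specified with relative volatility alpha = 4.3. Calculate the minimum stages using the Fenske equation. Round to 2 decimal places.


N_min = ln((xD*(1-xB))/(xB*(1-xD))) / ln(alpha)
Numerator inside ln: 0.9604 / 0.0004 = 2401.0
ln(2401.0) = 7.783641
ln(alpha) = ln(4.3) = 1.458615
N_min = 7.783641 / 1.458615 = 5.34


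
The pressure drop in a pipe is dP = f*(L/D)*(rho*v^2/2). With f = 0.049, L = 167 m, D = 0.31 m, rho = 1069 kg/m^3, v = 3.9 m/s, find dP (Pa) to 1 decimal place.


dP = f * (L/D) * (rho*v^2/2)
dP = 0.049 * (167/0.31) * (1069*3.9^2/2)
L/D = 538.70967742
rho*v^2/2 = 1069*15.21/2 = 8129.745
dP = 0.049 * 538.70967742 * 8129.745
dP = 214599.0 Pa


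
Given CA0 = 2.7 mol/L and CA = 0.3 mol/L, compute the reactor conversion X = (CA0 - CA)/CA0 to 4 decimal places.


X = (CA0 - CA) / CA0
X = (2.7 - 0.3) / 2.7
X = 2.4 / 2.7
X = 0.8889


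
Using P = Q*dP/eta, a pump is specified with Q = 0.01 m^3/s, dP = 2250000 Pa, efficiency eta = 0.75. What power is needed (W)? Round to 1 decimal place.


P = Q * dP / eta
P = 0.01 * 2250000 / 0.75
P = 22500.0 / 0.75
P = 30000.0 W


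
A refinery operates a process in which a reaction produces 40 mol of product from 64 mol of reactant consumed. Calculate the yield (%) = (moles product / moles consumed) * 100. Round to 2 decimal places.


Yield = (moles product / moles consumed) * 100%
Yield = (40 / 64) * 100
Yield = 0.625 * 100
Yield = 62.50%


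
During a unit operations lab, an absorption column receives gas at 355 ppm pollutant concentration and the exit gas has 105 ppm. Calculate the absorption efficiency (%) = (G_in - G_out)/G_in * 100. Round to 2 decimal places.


Efficiency = (G_in - G_out) / G_in * 100%
Efficiency = (355 - 105) / 355 * 100
Efficiency = 250 / 355 * 100
Efficiency = 70.42%


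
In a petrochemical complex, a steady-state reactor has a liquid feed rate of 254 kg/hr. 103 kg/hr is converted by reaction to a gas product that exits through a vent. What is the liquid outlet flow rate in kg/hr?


Steady-state mass balance on the main outlet: F_out = F_in - F_removed
F_out = 254 - 103
F_out = 151 kg/hr


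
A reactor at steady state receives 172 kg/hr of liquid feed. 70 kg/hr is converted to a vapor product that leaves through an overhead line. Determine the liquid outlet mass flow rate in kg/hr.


Steady-state mass balance on the main outlet: F_out = F_in - F_removed
F_out = 172 - 70
F_out = 102 kg/hr


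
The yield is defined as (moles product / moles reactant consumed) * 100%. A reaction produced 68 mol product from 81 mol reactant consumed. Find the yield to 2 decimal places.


Yield = (moles product / moles consumed) * 100%
Yield = (68 / 81) * 100
Yield = 0.8395 * 100
Yield = 83.95%


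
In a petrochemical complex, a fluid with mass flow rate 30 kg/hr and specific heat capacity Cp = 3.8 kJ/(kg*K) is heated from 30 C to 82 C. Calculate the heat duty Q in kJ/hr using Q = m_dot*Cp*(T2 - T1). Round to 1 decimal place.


Q = m_dot * Cp * (T2 - T1)
Q = 30 * 3.8 * (82 - 30)
Q = 30 * 3.8 * 52
Q = 5928.0 kJ/hr


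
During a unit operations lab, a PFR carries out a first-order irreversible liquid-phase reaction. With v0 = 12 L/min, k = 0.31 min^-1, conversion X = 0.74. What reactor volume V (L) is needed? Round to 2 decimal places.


V = (v0/k) * ln(1/(1-X))
V = (12/0.31) * ln(1/(1-0.74))
V = 38.709677 * ln(3.846154)
V = 38.709677 * 1.347074
V = 52.14 L


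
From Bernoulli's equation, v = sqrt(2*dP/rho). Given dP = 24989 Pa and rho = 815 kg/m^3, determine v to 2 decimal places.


v = sqrt(2*dP/rho)
v = sqrt(2*24989/815)
v = sqrt(61.322699)
v = 7.83 m/s


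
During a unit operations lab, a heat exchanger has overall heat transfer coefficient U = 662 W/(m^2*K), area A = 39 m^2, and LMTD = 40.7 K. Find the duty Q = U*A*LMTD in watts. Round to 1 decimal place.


Q = U * A * LMTD
Q = 662 * 39 * 40.7
Q = 1050792.6 W


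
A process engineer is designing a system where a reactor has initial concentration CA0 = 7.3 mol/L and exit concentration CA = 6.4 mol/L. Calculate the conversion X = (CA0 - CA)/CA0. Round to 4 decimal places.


X = (CA0 - CA) / CA0
X = (7.3 - 6.4) / 7.3
X = 0.9 / 7.3
X = 0.1233


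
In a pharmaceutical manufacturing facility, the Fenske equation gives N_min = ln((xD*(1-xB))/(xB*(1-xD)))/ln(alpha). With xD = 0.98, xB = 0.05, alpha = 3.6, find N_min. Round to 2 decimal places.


N_min = ln((xD*(1-xB))/(xB*(1-xD))) / ln(alpha)
Numerator inside ln: 0.931 / 0.001 = 931.0
ln(931.0) = 6.836259
ln(alpha) = ln(3.6) = 1.280934
N_min = 6.836259 / 1.280934 = 5.34


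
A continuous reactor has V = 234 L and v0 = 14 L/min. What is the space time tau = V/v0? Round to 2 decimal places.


tau = V / v0
tau = 234 / 14
tau = 16.71 min


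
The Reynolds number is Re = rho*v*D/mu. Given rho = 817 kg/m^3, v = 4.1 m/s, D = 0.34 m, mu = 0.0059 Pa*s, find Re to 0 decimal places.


Re = rho * v * D / mu
Re = 817 * 4.1 * 0.34 / 0.0059
Re = 1138.898 / 0.0059
Re = 193034


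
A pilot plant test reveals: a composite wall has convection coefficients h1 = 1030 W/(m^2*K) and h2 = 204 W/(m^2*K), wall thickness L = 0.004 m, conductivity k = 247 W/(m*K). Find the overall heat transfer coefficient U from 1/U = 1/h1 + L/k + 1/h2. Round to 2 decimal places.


1/U = 1/h1 + L/k + 1/h2
1/U = 1/1030 + 0.004/247 + 1/204
1/U = 0.0009708738 + 1.61943e-05 + 0.0049019608
1/U = 0.0058890289
U = 169.81 W/(m^2*K)


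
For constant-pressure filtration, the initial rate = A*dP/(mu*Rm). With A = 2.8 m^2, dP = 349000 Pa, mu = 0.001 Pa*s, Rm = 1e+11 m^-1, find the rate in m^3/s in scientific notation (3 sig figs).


rate = A * dP / (mu * Rm)
rate = 2.8 * 349000 / (0.001 * 1e+11)
rate = 977200.0 / 1.000e+08
rate = 9.77e-03 m^3/s


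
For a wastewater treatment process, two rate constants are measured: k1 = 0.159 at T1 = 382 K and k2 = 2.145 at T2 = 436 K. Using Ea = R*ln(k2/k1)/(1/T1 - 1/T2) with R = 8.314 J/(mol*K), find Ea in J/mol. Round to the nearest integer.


Ea = R * ln(k2/k1) / (1/T1 - 1/T2)
ln(k2/k1) = ln(2.145/0.159) = 2.6019906
1/T1 - 1/T2 = 1/382 - 1/436 = 0.000324223065
Ea = 8.314 * 2.6019906 / 0.000324223065
Ea = 66722 J/mol


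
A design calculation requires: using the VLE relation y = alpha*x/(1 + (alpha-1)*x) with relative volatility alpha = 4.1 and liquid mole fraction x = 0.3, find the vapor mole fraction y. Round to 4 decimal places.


y = alpha*x / (1 + (alpha-1)*x)
y = 4.1*0.3 / (1 + (4.1-1)*0.3)
y = 1.23 / (1 + 0.93)
y = 1.23 / 1.93
y = 0.6373


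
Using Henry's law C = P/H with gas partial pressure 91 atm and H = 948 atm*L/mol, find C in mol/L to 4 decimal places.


C = P / H
C = 91 / 948
C = 0.0960 mol/L


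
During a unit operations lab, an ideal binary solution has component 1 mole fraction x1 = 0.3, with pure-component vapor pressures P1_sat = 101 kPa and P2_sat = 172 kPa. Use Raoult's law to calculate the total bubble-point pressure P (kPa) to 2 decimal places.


P = x1*P1_sat + x2*P2_sat
x2 = 1 - x1 = 1 - 0.3 = 0.7
P = 0.3*101 + 0.7*172
P = 30.3 + 120.4
P = 150.70 kPa


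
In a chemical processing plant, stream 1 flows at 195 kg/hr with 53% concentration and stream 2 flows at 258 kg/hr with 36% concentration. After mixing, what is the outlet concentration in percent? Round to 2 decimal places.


Mass balance on solute: F1*x1 + F2*x2 = F3*x3
F3 = F1 + F2 = 195 + 258 = 453 kg/hr
x3 = (F1*x1 + F2*x2)/F3
x3 = (195*0.53 + 258*0.36) / 453
x3 = 43.32%


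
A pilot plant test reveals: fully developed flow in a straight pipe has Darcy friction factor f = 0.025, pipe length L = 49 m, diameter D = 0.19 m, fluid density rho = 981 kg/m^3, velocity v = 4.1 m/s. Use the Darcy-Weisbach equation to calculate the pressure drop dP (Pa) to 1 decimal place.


dP = f * (L/D) * (rho*v^2/2)
dP = 0.025 * (49/0.19) * (981*4.1^2/2)
L/D = 257.89473684
rho*v^2/2 = 981*16.81/2 = 8245.305
dP = 0.025 * 257.89473684 * 8245.305
dP = 53160.5 Pa


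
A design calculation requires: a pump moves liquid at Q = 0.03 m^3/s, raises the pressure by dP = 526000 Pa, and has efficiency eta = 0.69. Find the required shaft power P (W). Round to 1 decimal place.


P = Q * dP / eta
P = 0.03 * 526000 / 0.69
P = 15780.0 / 0.69
P = 22869.6 W


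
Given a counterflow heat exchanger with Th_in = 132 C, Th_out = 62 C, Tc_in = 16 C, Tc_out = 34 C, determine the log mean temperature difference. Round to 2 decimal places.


dT1 = Th_in - Tc_out = 132 - 34 = 98
dT2 = Th_out - Tc_in = 62 - 16 = 46
LMTD = (dT1 - dT2) / ln(dT1/dT2)
LMTD = (98 - 46) / ln(98/46)
LMTD = 68.75 K


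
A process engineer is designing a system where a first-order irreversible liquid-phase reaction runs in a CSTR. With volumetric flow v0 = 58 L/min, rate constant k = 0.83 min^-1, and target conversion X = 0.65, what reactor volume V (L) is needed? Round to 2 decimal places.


V = v0 * X / (k * (1 - X))
V = 58 * 0.65 / (0.83 * (1 - 0.65))
V = 37.7 / (0.83 * 0.35)
V = 37.7 / 0.2905
V = 129.78 L


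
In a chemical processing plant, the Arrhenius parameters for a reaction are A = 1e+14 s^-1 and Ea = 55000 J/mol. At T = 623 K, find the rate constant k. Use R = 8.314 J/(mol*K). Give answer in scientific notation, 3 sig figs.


k = A * exp(-Ea/(R*T))
k = 1e+14 * exp(-55000 / (8.314 * 623))
k = 1e+14 * exp(-10.618535)
k = 2.45e+09


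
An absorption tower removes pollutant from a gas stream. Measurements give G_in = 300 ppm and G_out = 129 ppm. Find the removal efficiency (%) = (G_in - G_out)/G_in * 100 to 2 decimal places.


Efficiency = (G_in - G_out) / G_in * 100%
Efficiency = (300 - 129) / 300 * 100
Efficiency = 171 / 300 * 100
Efficiency = 57.00%


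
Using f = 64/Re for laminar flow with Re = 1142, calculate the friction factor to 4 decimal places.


f = 64 / Re
f = 64 / 1142
f = 0.0560


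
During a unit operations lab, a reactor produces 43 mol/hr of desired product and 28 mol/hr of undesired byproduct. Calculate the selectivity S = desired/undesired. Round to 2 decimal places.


S = desired product rate / undesired product rate
S = 43 / 28
S = 1.54


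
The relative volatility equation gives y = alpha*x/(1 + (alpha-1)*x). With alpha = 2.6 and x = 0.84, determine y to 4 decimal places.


y = alpha*x / (1 + (alpha-1)*x)
y = 2.6*0.84 / (1 + (2.6-1)*0.84)
y = 2.184 / (1 + 1.344)
y = 2.184 / 2.344
y = 0.9317


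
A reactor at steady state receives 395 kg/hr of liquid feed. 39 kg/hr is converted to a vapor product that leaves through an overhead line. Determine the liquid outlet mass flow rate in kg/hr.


Steady-state mass balance on the main outlet: F_out = F_in - F_removed
F_out = 395 - 39
F_out = 356 kg/hr


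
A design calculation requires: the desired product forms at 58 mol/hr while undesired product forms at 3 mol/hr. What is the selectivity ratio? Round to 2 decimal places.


S = desired product rate / undesired product rate
S = 58 / 3
S = 19.33


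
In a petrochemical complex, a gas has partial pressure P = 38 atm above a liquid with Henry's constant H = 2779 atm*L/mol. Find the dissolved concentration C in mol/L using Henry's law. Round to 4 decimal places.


C = P / H
C = 38 / 2779
C = 0.0137 mol/L


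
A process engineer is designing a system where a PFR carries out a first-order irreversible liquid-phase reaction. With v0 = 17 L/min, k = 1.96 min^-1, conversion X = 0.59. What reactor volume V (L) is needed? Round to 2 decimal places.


V = (v0/k) * ln(1/(1-X))
V = (17/1.96) * ln(1/(1-0.59))
V = 8.673469 * ln(2.439024)
V = 8.673469 * 0.891598
V = 7.73 L


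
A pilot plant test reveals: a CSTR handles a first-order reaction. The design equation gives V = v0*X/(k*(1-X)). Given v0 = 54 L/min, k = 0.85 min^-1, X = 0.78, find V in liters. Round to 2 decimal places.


V = v0 * X / (k * (1 - X))
V = 54 * 0.78 / (0.85 * (1 - 0.78))
V = 42.12 / (0.85 * 0.22)
V = 42.12 / 0.187
V = 225.24 L


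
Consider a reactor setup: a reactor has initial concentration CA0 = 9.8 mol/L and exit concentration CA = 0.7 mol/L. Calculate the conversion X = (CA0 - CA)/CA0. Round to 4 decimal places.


X = (CA0 - CA) / CA0
X = (9.8 - 0.7) / 9.8
X = 9.1 / 9.8
X = 0.9286


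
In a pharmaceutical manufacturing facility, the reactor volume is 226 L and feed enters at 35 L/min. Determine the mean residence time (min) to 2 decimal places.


tau = V / v0
tau = 226 / 35
tau = 6.46 min


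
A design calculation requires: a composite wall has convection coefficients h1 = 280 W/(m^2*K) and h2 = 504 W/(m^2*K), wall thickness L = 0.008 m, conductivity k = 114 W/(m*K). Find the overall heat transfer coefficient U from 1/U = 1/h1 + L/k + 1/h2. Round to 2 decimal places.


1/U = 1/h1 + L/k + 1/h2
1/U = 1/280 + 0.008/114 + 1/504
1/U = 0.0035714286 + 7.01754e-05 + 0.001984127
1/U = 0.005625731
U = 177.75 W/(m^2*K)


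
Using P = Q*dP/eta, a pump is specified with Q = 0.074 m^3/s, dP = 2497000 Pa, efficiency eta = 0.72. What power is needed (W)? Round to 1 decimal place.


P = Q * dP / eta
P = 0.074 * 2497000 / 0.72
P = 184778.0 / 0.72
P = 256636.1 W


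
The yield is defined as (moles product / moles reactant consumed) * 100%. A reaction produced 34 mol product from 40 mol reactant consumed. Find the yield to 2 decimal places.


Yield = (moles product / moles consumed) * 100%
Yield = (34 / 40) * 100
Yield = 0.85 * 100
Yield = 85.00%


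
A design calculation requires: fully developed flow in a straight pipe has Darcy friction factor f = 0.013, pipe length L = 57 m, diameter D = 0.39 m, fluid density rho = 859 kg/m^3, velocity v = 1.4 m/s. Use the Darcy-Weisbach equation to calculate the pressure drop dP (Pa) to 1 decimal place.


dP = f * (L/D) * (rho*v^2/2)
dP = 0.013 * (57/0.39) * (859*1.4^2/2)
L/D = 146.15384615
rho*v^2/2 = 859*1.96/2 = 841.82
dP = 0.013 * 146.15384615 * 841.82
dP = 1599.5 Pa


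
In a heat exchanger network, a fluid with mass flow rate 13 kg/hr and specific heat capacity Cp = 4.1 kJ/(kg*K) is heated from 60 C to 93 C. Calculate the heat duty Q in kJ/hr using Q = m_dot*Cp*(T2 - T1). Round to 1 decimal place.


Q = m_dot * Cp * (T2 - T1)
Q = 13 * 4.1 * (93 - 60)
Q = 13 * 4.1 * 33
Q = 1758.9 kJ/hr


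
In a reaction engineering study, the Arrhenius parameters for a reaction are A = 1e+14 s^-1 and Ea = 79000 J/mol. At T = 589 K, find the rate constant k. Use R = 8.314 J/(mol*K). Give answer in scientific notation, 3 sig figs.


k = A * exp(-Ea/(R*T))
k = 1e+14 * exp(-79000 / (8.314 * 589))
k = 1e+14 * exp(-16.132504)
k = 9.86e+06


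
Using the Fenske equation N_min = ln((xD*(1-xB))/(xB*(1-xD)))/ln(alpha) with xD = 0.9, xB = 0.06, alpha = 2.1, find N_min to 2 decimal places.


N_min = ln((xD*(1-xB))/(xB*(1-xD))) / ln(alpha)
Numerator inside ln: 0.846 / 0.006 = 141.0
ln(141.0) = 4.94876
ln(alpha) = ln(2.1) = 0.741937
N_min = 4.94876 / 0.741937 = 6.67


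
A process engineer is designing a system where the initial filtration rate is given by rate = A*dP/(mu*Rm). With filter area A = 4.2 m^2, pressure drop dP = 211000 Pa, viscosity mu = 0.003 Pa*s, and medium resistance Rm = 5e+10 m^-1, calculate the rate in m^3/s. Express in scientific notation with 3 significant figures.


rate = A * dP / (mu * Rm)
rate = 4.2 * 211000 / (0.003 * 5e+10)
rate = 886200.0 / 1.500e+08
rate = 5.91e-03 m^3/s


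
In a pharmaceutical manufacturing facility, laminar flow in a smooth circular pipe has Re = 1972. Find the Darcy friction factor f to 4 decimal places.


f = 64 / Re
f = 64 / 1972
f = 0.0325


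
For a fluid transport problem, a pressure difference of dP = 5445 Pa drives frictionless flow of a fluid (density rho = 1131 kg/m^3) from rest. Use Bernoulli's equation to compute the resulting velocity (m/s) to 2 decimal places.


v = sqrt(2*dP/rho)
v = sqrt(2*5445/1131)
v = sqrt(9.628647)
v = 3.10 m/s


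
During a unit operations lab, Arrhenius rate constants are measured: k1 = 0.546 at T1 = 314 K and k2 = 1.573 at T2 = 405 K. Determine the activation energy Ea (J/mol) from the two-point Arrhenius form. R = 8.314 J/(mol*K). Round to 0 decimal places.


Ea = R * ln(k2/k1) / (1/T1 - 1/T2)
ln(k2/k1) = ln(1.573/0.546) = 1.0581209
1/T1 - 1/T2 = 1/314 - 1/405 = 0.000715577573
Ea = 8.314 * 1.0581209 / 0.000715577573
Ea = 12294 J/mol


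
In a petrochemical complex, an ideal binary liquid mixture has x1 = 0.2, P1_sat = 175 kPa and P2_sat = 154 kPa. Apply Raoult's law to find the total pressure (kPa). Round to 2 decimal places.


P = x1*P1_sat + x2*P2_sat
x2 = 1 - x1 = 1 - 0.2 = 0.8
P = 0.2*175 + 0.8*154
P = 35.0 + 123.2
P = 158.20 kPa


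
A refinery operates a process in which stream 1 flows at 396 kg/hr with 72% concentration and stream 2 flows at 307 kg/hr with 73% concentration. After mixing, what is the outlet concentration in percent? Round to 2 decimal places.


Mass balance on solute: F1*x1 + F2*x2 = F3*x3
F3 = F1 + F2 = 396 + 307 = 703 kg/hr
x3 = (F1*x1 + F2*x2)/F3
x3 = (396*0.72 + 307*0.73) / 703
x3 = 72.44%


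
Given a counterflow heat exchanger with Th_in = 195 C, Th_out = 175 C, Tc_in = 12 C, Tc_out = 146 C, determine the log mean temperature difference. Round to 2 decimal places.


dT1 = Th_in - Tc_out = 195 - 146 = 49
dT2 = Th_out - Tc_in = 175 - 12 = 163
LMTD = (dT1 - dT2) / ln(dT1/dT2)
LMTD = (49 - 163) / ln(49/163)
LMTD = 94.85 K


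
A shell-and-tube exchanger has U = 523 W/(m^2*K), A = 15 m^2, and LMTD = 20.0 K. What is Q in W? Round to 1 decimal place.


Q = U * A * LMTD
Q = 523 * 15 * 20.0
Q = 156900.0 W


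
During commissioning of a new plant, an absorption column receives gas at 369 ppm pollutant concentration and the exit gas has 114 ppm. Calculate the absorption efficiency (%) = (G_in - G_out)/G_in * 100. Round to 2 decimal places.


Efficiency = (G_in - G_out) / G_in * 100%
Efficiency = (369 - 114) / 369 * 100
Efficiency = 255 / 369 * 100
Efficiency = 69.11%


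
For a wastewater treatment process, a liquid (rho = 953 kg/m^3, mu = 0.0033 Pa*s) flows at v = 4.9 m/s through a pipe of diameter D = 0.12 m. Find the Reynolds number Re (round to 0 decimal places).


Re = rho * v * D / mu
Re = 953 * 4.9 * 0.12 / 0.0033
Re = 560.364 / 0.0033
Re = 169807


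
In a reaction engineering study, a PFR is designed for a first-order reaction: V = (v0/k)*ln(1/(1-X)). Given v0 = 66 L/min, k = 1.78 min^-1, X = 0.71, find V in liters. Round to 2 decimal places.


V = (v0/k) * ln(1/(1-X))
V = (66/1.78) * ln(1/(1-0.71))
V = 37.078652 * ln(3.448276)
V = 37.078652 * 1.237874
V = 45.90 L


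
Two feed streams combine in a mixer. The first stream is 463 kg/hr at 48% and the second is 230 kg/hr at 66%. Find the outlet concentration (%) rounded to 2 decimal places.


Mass balance on solute: F1*x1 + F2*x2 = F3*x3
F3 = F1 + F2 = 463 + 230 = 693 kg/hr
x3 = (F1*x1 + F2*x2)/F3
x3 = (463*0.48 + 230*0.66) / 693
x3 = 53.97%


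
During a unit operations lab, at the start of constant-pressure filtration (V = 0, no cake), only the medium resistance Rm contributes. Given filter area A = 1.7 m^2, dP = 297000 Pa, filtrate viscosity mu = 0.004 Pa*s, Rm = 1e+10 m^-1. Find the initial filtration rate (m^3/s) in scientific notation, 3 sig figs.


rate = A * dP / (mu * Rm)
rate = 1.7 * 297000 / (0.004 * 1e+10)
rate = 504900.0 / 4.000e+07
rate = 1.26e-02 m^3/s


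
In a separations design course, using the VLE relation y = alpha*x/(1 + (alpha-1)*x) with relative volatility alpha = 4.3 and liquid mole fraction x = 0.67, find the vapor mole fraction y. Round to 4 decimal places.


y = alpha*x / (1 + (alpha-1)*x)
y = 4.3*0.67 / (1 + (4.3-1)*0.67)
y = 2.881 / (1 + 2.211)
y = 2.881 / 3.211
y = 0.8972


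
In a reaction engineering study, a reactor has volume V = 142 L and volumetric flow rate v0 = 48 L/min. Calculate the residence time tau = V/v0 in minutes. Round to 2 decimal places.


tau = V / v0
tau = 142 / 48
tau = 2.96 min


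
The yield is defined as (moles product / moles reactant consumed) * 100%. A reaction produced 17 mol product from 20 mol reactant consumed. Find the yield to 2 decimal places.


Yield = (moles product / moles consumed) * 100%
Yield = (17 / 20) * 100
Yield = 0.85 * 100
Yield = 85.00%
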